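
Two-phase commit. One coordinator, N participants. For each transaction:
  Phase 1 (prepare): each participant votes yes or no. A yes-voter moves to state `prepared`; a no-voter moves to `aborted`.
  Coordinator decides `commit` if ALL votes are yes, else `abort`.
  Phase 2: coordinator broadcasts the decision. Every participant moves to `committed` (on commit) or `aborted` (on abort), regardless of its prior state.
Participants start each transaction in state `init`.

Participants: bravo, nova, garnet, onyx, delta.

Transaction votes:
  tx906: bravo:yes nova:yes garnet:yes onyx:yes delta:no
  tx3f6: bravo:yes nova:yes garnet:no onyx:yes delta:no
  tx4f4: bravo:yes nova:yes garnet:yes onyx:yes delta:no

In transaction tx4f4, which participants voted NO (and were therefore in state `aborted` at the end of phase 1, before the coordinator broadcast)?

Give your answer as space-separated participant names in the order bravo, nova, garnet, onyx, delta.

Txn tx4f4 phase 1: bravo yes -> prepared; nova yes -> prepared; garnet yes -> prepared; onyx yes -> prepared; delta no -> aborted

Answer: delta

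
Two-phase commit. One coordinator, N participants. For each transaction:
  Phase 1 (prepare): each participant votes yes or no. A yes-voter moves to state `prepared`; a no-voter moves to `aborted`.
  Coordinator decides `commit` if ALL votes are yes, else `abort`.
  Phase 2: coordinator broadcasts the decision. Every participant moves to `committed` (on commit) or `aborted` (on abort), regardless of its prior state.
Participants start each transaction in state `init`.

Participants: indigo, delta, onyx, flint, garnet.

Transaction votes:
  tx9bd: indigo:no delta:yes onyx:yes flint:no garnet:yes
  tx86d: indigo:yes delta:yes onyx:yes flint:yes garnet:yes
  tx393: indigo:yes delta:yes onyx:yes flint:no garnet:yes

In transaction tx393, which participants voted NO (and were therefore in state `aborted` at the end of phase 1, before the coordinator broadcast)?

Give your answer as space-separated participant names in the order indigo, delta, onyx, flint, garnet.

Txn tx393 phase 1: indigo yes -> prepared; delta yes -> prepared; onyx yes -> prepared; flint no -> aborted; garnet yes -> prepared

Answer: flint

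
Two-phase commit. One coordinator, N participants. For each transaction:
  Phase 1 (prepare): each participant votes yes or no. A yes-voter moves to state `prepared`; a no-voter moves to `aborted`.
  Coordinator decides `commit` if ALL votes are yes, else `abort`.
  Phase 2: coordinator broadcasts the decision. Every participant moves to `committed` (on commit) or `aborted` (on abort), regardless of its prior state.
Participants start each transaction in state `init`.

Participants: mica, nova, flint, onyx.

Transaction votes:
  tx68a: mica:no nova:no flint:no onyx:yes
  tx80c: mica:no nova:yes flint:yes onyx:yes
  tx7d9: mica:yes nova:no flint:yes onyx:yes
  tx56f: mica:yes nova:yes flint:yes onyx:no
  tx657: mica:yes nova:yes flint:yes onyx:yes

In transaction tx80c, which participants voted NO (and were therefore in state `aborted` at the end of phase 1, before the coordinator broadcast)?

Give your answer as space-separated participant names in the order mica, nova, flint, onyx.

Answer: mica

Derivation:
Txn tx80c phase 1: mica no -> aborted; nova yes -> prepared; flint yes -> prepared; onyx yes -> prepared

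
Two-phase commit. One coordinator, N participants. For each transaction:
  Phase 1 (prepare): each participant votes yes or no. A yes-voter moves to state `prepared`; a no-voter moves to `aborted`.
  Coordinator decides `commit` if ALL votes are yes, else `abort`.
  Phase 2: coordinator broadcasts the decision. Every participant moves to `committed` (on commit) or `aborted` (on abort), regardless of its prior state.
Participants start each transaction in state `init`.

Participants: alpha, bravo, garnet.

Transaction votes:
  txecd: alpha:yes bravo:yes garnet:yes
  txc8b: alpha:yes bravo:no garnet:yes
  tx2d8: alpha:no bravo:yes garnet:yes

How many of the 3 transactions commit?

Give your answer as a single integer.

txecd: all yes -> commit (commits=1)
txc8b: no from bravo -> abort (commits=1)
tx2d8: no from alpha -> abort (commits=1)

Answer: 1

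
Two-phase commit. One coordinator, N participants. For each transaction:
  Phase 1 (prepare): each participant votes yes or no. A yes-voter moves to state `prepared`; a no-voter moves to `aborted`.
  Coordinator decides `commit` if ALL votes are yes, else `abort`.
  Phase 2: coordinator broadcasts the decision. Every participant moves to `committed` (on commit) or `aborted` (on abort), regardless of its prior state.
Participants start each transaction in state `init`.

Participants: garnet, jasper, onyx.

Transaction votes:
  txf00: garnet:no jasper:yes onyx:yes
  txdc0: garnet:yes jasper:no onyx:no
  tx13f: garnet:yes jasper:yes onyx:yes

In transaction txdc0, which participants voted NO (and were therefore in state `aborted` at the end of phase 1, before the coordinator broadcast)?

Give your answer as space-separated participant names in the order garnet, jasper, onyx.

Answer: jasper onyx

Derivation:
Txn txdc0 phase 1: garnet yes -> prepared; jasper no -> aborted; onyx no -> aborted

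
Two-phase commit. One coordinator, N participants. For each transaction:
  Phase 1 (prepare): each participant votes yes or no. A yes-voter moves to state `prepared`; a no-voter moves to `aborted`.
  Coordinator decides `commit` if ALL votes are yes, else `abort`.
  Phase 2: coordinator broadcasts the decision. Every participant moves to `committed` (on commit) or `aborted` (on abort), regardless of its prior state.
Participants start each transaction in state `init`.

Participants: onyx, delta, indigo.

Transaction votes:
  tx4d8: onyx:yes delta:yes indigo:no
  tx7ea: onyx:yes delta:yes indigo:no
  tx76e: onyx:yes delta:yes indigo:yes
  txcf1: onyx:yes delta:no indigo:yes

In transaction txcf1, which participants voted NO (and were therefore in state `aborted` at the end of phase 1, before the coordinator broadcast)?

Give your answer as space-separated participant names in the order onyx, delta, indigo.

Answer: delta

Derivation:
Txn txcf1 phase 1: onyx yes -> prepared; delta no -> aborted; indigo yes -> prepared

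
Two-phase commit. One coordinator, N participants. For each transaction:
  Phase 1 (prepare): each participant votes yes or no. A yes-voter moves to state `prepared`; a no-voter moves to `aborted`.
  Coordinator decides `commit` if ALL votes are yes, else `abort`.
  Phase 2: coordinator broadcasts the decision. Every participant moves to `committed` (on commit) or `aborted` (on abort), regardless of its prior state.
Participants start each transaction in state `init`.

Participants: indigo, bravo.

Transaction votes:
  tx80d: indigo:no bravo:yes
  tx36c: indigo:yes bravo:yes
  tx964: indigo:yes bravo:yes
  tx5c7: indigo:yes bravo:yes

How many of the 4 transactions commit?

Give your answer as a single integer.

tx80d: no from indigo -> abort (commits=0)
tx36c: all yes -> commit (commits=1)
tx964: all yes -> commit (commits=2)
tx5c7: all yes -> commit (commits=3)

Answer: 3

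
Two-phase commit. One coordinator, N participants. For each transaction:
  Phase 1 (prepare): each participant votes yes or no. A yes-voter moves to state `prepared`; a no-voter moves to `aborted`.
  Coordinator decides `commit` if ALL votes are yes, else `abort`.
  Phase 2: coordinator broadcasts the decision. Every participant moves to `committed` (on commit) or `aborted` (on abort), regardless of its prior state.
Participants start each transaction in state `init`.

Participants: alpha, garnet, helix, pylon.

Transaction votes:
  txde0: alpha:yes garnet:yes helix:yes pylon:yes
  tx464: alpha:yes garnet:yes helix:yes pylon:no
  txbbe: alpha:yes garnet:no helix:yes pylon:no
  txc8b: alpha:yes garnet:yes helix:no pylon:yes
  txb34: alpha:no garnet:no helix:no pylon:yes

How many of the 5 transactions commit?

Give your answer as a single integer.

txde0: all yes -> commit (commits=1)
tx464: no from pylon -> abort (commits=1)
txbbe: no from garnet, pylon -> abort (commits=1)
txc8b: no from helix -> abort (commits=1)
txb34: no from alpha, garnet, helix -> abort (commits=1)

Answer: 1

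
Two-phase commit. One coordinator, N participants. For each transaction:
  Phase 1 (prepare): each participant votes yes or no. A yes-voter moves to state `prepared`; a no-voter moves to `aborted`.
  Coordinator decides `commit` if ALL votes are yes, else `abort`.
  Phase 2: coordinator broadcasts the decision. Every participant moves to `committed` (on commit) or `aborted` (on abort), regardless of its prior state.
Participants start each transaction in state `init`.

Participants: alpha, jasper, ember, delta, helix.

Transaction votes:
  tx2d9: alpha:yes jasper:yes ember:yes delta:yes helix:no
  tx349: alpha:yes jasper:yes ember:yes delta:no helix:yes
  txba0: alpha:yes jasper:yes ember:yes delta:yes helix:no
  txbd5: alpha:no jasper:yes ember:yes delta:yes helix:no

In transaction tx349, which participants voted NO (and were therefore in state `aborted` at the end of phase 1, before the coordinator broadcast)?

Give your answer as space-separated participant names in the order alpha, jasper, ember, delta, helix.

Txn tx349 phase 1: alpha yes -> prepared; jasper yes -> prepared; ember yes -> prepared; delta no -> aborted; helix yes -> prepared

Answer: delta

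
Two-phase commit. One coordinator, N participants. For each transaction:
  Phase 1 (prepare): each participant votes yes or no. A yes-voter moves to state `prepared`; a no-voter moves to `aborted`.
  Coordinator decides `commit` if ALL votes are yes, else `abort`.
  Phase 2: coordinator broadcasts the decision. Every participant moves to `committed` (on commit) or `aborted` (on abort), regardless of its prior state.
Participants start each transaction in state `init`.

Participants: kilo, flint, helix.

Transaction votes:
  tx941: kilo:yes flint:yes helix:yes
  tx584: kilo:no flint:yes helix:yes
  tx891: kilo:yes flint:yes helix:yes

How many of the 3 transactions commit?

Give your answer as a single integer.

tx941: all yes -> commit (commits=1)
tx584: no from kilo -> abort (commits=1)
tx891: all yes -> commit (commits=2)

Answer: 2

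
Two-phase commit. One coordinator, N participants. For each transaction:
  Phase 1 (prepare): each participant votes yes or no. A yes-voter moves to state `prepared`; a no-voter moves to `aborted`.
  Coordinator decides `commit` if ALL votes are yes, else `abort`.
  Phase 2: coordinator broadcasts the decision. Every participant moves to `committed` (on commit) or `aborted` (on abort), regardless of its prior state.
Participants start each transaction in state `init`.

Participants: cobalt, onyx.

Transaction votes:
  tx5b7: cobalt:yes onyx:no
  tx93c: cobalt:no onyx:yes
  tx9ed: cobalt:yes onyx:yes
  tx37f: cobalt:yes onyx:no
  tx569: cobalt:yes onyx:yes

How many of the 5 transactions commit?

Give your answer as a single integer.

Answer: 2

Derivation:
tx5b7: no from onyx -> abort (commits=0)
tx93c: no from cobalt -> abort (commits=0)
tx9ed: all yes -> commit (commits=1)
tx37f: no from onyx -> abort (commits=1)
tx569: all yes -> commit (commits=2)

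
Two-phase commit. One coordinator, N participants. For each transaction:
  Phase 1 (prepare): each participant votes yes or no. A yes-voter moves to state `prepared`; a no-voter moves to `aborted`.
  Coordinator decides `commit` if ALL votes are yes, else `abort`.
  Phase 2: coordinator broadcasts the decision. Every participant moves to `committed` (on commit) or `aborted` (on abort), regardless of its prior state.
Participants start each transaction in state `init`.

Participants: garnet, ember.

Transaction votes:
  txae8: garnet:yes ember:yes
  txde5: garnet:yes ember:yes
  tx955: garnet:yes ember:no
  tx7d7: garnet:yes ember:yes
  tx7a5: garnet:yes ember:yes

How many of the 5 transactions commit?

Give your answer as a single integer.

txae8: all yes -> commit (commits=1)
txde5: all yes -> commit (commits=2)
tx955: no from ember -> abort (commits=2)
tx7d7: all yes -> commit (commits=3)
tx7a5: all yes -> commit (commits=4)

Answer: 4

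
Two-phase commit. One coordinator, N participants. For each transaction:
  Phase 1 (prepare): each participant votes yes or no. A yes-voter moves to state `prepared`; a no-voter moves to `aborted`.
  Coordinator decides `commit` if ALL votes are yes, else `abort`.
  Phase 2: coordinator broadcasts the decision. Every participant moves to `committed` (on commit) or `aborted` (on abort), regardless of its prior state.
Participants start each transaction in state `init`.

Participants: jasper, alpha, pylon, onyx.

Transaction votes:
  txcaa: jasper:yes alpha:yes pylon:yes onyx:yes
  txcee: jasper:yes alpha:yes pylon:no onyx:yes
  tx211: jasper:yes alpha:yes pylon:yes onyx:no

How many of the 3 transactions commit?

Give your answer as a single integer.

Answer: 1

Derivation:
txcaa: all yes -> commit (commits=1)
txcee: no from pylon -> abort (commits=1)
tx211: no from onyx -> abort (commits=1)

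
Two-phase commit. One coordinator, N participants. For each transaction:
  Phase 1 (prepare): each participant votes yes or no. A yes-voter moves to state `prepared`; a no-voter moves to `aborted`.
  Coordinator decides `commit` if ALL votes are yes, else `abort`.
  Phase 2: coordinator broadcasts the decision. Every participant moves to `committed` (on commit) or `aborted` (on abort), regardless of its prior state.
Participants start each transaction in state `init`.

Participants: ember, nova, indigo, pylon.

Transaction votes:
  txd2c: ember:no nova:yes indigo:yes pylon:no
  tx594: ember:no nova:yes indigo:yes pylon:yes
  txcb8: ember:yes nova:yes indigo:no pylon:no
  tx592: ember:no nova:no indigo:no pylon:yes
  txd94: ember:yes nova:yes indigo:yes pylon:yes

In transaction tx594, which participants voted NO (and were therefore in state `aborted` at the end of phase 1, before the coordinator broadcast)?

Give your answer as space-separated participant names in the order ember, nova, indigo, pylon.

Txn tx594 phase 1: ember no -> aborted; nova yes -> prepared; indigo yes -> prepared; pylon yes -> prepared

Answer: ember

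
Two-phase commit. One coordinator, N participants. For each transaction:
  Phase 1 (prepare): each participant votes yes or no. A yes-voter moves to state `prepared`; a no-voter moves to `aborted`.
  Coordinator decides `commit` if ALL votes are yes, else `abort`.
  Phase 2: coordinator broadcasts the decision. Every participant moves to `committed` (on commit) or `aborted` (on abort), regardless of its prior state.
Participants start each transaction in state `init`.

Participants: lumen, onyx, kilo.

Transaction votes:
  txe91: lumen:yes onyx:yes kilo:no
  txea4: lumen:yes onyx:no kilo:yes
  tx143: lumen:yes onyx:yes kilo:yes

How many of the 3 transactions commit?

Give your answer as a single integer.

Answer: 1

Derivation:
txe91: no from kilo -> abort (commits=0)
txea4: no from onyx -> abort (commits=0)
tx143: all yes -> commit (commits=1)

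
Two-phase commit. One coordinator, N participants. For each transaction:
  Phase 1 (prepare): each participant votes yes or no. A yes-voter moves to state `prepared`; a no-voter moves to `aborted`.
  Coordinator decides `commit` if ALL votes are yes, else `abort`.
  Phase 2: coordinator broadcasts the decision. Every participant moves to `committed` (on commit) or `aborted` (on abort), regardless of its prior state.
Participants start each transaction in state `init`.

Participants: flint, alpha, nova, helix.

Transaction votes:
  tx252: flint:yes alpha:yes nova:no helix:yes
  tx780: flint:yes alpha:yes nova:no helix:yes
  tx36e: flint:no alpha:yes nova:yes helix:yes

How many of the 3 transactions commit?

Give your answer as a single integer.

Answer: 0

Derivation:
tx252: no from nova -> abort (commits=0)
tx780: no from nova -> abort (commits=0)
tx36e: no from flint -> abort (commits=0)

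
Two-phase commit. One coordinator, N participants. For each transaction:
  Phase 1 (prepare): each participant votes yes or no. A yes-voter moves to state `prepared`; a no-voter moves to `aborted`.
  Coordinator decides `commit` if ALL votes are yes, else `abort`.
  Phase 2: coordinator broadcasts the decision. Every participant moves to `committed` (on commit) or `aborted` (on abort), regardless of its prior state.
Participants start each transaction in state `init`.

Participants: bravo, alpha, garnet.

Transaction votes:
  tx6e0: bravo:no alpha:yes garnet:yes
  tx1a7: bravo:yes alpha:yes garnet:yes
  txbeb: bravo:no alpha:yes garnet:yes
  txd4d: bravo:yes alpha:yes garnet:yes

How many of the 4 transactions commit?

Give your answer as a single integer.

Answer: 2

Derivation:
tx6e0: no from bravo -> abort (commits=0)
tx1a7: all yes -> commit (commits=1)
txbeb: no from bravo -> abort (commits=1)
txd4d: all yes -> commit (commits=2)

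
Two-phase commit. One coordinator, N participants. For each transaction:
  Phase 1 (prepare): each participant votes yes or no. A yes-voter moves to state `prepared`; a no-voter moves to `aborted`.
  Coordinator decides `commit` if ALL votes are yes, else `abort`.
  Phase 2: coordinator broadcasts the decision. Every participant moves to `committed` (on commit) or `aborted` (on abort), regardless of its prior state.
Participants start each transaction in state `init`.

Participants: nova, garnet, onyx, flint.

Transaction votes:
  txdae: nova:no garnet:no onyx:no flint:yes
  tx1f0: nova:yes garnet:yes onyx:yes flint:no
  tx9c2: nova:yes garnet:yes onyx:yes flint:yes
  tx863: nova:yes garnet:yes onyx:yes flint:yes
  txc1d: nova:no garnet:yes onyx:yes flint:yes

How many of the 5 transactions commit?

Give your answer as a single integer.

Answer: 2

Derivation:
txdae: no from nova, garnet, onyx -> abort (commits=0)
tx1f0: no from flint -> abort (commits=0)
tx9c2: all yes -> commit (commits=1)
tx863: all yes -> commit (commits=2)
txc1d: no from nova -> abort (commits=2)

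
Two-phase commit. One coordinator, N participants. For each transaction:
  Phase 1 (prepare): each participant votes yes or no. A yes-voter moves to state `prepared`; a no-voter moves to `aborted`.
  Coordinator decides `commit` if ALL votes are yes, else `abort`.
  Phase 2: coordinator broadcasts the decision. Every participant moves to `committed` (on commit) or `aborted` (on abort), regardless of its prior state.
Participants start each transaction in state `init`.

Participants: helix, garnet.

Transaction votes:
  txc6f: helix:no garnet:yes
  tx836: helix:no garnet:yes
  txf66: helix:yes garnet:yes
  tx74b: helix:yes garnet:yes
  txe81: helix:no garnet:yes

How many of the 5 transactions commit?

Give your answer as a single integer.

txc6f: no from helix -> abort (commits=0)
tx836: no from helix -> abort (commits=0)
txf66: all yes -> commit (commits=1)
tx74b: all yes -> commit (commits=2)
txe81: no from helix -> abort (commits=2)

Answer: 2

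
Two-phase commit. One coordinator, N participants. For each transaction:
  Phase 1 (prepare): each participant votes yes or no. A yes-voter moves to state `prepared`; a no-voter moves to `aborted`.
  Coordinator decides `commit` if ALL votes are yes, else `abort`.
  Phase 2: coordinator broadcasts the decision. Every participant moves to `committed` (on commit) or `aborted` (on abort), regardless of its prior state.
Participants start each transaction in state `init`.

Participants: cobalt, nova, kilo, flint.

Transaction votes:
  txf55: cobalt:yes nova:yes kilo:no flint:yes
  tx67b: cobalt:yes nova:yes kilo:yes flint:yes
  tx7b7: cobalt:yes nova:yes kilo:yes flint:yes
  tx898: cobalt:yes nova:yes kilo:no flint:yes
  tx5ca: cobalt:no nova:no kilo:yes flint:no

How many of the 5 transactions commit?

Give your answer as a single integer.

Answer: 2

Derivation:
txf55: no from kilo -> abort (commits=0)
tx67b: all yes -> commit (commits=1)
tx7b7: all yes -> commit (commits=2)
tx898: no from kilo -> abort (commits=2)
tx5ca: no from cobalt, nova, flint -> abort (commits=2)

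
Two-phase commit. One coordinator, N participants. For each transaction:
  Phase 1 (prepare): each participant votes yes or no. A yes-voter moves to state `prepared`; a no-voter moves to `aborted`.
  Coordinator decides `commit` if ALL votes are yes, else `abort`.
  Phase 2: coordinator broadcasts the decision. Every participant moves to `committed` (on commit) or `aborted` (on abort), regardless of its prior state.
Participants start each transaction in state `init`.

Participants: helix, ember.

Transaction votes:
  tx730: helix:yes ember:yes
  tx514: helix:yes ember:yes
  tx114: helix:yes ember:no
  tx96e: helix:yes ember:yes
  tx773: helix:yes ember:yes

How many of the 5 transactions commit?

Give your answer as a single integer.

tx730: all yes -> commit (commits=1)
tx514: all yes -> commit (commits=2)
tx114: no from ember -> abort (commits=2)
tx96e: all yes -> commit (commits=3)
tx773: all yes -> commit (commits=4)

Answer: 4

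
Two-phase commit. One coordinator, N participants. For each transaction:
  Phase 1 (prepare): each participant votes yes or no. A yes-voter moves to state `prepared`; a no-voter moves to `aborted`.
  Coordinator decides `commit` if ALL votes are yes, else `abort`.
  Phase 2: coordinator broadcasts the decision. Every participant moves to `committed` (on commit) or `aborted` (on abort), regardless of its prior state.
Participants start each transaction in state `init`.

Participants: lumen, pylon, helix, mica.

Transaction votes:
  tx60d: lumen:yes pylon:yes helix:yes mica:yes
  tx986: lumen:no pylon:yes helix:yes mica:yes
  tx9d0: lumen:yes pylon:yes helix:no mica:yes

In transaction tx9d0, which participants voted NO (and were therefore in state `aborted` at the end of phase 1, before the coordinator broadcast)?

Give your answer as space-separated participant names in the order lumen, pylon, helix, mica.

Answer: helix

Derivation:
Txn tx9d0 phase 1: lumen yes -> prepared; pylon yes -> prepared; helix no -> aborted; mica yes -> prepared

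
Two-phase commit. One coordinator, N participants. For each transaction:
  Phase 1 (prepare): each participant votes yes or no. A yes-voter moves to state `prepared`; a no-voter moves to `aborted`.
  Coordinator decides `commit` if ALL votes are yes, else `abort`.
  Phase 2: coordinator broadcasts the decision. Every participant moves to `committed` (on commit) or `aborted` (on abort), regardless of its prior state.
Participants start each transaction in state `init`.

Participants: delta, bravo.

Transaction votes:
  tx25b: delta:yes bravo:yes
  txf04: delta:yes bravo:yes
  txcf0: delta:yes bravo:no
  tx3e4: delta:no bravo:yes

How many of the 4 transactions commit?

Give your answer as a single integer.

tx25b: all yes -> commit (commits=1)
txf04: all yes -> commit (commits=2)
txcf0: no from bravo -> abort (commits=2)
tx3e4: no from delta -> abort (commits=2)

Answer: 2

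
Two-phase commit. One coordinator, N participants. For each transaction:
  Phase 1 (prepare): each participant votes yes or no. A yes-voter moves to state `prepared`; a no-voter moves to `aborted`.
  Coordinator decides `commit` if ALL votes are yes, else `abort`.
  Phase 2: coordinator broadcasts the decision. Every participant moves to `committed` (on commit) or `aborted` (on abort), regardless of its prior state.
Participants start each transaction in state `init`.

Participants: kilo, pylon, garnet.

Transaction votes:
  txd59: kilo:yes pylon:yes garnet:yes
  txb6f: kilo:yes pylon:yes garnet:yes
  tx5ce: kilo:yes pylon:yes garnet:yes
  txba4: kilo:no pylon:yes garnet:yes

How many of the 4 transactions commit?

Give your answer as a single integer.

txd59: all yes -> commit (commits=1)
txb6f: all yes -> commit (commits=2)
tx5ce: all yes -> commit (commits=3)
txba4: no from kilo -> abort (commits=3)

Answer: 3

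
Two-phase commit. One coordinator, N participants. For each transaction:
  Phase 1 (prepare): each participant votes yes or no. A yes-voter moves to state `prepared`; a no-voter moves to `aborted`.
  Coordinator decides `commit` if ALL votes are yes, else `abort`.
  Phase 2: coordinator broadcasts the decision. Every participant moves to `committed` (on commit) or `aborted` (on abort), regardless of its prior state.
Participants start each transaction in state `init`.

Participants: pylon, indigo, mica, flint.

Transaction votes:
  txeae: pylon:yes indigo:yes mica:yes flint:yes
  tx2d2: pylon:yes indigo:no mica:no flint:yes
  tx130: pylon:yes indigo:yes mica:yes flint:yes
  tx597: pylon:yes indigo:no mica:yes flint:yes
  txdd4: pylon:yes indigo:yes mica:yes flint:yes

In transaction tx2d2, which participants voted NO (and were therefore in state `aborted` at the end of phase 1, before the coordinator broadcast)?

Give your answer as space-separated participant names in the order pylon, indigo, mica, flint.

Txn tx2d2 phase 1: pylon yes -> prepared; indigo no -> aborted; mica no -> aborted; flint yes -> prepared

Answer: indigo mica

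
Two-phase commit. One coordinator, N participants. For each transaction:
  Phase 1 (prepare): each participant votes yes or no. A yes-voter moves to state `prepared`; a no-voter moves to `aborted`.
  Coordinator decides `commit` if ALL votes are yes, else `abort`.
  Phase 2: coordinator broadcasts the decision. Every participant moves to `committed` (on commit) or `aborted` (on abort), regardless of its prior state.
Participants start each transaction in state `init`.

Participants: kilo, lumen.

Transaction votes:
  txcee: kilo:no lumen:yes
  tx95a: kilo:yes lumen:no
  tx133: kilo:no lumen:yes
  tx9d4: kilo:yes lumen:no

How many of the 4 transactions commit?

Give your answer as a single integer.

Answer: 0

Derivation:
txcee: no from kilo -> abort (commits=0)
tx95a: no from lumen -> abort (commits=0)
tx133: no from kilo -> abort (commits=0)
tx9d4: no from lumen -> abort (commits=0)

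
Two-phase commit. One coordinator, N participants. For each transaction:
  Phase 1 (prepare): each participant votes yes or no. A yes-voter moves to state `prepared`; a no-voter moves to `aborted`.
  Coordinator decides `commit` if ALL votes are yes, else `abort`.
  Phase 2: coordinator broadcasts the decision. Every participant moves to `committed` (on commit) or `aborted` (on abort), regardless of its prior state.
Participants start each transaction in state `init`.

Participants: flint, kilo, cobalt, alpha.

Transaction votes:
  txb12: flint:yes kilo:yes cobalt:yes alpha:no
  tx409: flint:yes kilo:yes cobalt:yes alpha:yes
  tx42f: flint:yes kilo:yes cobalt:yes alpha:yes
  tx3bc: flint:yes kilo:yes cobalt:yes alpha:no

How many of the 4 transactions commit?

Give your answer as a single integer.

txb12: no from alpha -> abort (commits=0)
tx409: all yes -> commit (commits=1)
tx42f: all yes -> commit (commits=2)
tx3bc: no from alpha -> abort (commits=2)

Answer: 2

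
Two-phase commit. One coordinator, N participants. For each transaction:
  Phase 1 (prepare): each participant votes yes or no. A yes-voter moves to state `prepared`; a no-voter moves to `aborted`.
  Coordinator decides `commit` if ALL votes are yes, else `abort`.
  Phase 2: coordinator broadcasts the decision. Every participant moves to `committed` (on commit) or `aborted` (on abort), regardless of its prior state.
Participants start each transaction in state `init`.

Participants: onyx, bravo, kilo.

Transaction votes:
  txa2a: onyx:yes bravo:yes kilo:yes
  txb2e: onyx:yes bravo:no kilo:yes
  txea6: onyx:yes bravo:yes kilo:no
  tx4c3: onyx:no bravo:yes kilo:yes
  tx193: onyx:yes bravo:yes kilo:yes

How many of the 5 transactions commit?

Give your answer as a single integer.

txa2a: all yes -> commit (commits=1)
txb2e: no from bravo -> abort (commits=1)
txea6: no from kilo -> abort (commits=1)
tx4c3: no from onyx -> abort (commits=1)
tx193: all yes -> commit (commits=2)

Answer: 2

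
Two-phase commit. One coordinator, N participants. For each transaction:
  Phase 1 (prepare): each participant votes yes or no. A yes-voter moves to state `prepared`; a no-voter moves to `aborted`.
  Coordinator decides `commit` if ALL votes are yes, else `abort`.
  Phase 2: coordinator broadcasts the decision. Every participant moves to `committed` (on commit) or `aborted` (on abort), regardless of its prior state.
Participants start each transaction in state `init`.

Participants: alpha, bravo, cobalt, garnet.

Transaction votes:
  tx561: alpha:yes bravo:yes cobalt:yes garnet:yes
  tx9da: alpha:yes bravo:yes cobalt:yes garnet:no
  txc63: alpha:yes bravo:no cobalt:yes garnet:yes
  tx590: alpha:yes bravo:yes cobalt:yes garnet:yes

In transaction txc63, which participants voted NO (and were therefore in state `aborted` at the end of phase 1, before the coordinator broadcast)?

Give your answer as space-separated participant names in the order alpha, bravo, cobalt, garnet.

Answer: bravo

Derivation:
Txn txc63 phase 1: alpha yes -> prepared; bravo no -> aborted; cobalt yes -> prepared; garnet yes -> prepared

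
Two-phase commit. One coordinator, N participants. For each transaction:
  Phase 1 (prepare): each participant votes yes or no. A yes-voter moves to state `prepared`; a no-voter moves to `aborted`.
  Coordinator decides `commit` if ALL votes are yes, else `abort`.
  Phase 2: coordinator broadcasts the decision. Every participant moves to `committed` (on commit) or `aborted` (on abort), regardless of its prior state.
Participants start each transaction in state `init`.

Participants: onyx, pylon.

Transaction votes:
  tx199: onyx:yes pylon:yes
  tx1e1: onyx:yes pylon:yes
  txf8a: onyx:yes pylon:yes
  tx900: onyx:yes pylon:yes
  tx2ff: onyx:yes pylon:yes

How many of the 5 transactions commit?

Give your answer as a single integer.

tx199: all yes -> commit (commits=1)
tx1e1: all yes -> commit (commits=2)
txf8a: all yes -> commit (commits=3)
tx900: all yes -> commit (commits=4)
tx2ff: all yes -> commit (commits=5)

Answer: 5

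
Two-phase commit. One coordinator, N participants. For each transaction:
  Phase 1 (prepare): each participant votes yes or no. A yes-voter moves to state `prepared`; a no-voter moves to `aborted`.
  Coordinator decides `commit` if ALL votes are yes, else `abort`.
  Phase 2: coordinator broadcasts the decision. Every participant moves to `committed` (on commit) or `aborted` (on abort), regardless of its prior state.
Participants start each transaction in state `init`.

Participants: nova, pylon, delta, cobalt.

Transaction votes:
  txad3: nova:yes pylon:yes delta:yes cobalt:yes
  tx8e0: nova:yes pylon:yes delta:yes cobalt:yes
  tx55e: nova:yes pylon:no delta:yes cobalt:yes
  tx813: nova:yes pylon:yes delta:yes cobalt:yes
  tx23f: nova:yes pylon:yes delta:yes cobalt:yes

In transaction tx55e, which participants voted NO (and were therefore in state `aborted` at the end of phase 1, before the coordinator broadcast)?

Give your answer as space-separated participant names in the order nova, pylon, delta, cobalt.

Answer: pylon

Derivation:
Txn tx55e phase 1: nova yes -> prepared; pylon no -> aborted; delta yes -> prepared; cobalt yes -> prepared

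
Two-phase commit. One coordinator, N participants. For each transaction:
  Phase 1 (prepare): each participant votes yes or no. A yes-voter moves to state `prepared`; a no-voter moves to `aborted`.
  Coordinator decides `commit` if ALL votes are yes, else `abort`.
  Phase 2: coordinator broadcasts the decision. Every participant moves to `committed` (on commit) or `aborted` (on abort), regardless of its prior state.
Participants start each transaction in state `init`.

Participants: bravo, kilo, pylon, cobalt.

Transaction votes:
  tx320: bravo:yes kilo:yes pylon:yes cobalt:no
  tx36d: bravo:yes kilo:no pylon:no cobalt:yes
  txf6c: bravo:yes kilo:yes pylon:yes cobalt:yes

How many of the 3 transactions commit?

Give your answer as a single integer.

Answer: 1

Derivation:
tx320: no from cobalt -> abort (commits=0)
tx36d: no from kilo, pylon -> abort (commits=0)
txf6c: all yes -> commit (commits=1)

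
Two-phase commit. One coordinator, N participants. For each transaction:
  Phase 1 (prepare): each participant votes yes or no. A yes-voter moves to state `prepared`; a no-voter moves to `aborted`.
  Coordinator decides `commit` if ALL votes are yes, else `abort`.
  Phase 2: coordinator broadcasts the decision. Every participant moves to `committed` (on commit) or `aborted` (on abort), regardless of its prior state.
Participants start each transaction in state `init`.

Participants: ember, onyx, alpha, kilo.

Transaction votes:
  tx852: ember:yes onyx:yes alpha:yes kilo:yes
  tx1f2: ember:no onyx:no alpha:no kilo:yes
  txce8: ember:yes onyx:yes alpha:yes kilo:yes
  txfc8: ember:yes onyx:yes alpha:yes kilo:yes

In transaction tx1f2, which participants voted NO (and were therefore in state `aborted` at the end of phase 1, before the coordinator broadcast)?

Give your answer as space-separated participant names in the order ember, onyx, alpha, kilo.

Txn tx1f2 phase 1: ember no -> aborted; onyx no -> aborted; alpha no -> aborted; kilo yes -> prepared

Answer: ember onyx alpha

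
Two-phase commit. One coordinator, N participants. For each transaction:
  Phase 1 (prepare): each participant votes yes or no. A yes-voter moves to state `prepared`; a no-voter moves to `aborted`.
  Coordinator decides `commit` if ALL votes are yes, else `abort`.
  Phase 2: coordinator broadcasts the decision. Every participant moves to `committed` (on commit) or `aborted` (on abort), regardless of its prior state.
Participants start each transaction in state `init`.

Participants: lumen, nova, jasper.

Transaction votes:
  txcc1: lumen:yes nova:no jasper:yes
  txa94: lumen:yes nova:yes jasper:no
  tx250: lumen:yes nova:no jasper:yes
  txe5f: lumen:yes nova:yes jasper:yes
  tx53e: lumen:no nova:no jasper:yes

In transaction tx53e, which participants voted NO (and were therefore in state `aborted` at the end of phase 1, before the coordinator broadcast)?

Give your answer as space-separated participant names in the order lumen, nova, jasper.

Answer: lumen nova

Derivation:
Txn tx53e phase 1: lumen no -> aborted; nova no -> aborted; jasper yes -> prepared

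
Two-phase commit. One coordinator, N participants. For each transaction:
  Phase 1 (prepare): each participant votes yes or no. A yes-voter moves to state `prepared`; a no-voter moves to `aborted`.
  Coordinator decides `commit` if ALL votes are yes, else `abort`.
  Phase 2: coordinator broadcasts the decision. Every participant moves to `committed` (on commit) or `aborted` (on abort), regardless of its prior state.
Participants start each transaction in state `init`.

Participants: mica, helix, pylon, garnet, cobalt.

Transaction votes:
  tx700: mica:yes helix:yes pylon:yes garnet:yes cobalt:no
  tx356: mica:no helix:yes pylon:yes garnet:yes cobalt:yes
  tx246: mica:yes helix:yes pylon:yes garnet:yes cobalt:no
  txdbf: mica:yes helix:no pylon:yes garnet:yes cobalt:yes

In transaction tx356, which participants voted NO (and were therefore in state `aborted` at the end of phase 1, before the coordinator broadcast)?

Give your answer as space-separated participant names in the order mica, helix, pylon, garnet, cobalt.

Answer: mica

Derivation:
Txn tx356 phase 1: mica no -> aborted; helix yes -> prepared; pylon yes -> prepared; garnet yes -> prepared; cobalt yes -> prepared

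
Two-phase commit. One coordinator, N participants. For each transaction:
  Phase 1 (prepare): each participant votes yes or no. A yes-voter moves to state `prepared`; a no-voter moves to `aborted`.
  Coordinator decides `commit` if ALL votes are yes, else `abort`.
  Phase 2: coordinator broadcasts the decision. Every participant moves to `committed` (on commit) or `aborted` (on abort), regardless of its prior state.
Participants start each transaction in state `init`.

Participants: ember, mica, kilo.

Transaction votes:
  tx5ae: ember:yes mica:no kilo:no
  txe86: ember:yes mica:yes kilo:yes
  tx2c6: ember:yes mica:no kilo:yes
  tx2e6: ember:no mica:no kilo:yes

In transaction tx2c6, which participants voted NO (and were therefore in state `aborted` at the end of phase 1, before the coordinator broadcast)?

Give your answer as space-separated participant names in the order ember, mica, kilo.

Answer: mica

Derivation:
Txn tx2c6 phase 1: ember yes -> prepared; mica no -> aborted; kilo yes -> prepared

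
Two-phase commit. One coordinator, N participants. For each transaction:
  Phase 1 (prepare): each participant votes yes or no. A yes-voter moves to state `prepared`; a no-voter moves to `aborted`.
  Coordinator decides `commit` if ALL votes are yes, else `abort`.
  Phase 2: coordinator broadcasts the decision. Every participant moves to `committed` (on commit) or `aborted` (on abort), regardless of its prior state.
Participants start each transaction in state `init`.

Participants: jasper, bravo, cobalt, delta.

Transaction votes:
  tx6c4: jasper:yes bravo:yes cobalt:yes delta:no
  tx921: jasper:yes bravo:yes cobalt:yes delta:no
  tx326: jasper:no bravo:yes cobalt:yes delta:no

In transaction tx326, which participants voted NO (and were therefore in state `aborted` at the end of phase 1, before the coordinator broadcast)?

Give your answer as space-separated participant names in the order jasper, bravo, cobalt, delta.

Txn tx326 phase 1: jasper no -> aborted; bravo yes -> prepared; cobalt yes -> prepared; delta no -> aborted

Answer: jasper delta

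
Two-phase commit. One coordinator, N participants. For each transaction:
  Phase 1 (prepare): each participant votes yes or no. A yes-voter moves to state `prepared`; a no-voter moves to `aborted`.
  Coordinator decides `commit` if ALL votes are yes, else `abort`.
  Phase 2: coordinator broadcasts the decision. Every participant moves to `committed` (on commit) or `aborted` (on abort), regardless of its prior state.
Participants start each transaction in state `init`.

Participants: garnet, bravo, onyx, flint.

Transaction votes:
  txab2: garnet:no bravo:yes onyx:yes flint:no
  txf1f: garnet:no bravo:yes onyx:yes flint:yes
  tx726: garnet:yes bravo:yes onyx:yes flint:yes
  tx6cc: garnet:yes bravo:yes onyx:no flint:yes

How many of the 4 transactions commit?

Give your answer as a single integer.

Answer: 1

Derivation:
txab2: no from garnet, flint -> abort (commits=0)
txf1f: no from garnet -> abort (commits=0)
tx726: all yes -> commit (commits=1)
tx6cc: no from onyx -> abort (commits=1)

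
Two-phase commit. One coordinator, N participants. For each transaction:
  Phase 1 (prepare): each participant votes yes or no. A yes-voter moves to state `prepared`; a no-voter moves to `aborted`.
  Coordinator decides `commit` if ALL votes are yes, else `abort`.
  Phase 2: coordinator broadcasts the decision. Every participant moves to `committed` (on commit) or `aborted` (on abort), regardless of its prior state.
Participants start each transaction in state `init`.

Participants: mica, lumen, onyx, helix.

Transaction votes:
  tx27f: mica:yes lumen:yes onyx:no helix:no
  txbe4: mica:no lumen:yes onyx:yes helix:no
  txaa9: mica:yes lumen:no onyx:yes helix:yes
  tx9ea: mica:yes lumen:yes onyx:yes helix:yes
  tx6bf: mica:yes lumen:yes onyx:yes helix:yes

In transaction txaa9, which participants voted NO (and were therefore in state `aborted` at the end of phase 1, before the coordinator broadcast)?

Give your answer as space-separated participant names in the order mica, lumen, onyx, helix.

Answer: lumen

Derivation:
Txn txaa9 phase 1: mica yes -> prepared; lumen no -> aborted; onyx yes -> prepared; helix yes -> prepared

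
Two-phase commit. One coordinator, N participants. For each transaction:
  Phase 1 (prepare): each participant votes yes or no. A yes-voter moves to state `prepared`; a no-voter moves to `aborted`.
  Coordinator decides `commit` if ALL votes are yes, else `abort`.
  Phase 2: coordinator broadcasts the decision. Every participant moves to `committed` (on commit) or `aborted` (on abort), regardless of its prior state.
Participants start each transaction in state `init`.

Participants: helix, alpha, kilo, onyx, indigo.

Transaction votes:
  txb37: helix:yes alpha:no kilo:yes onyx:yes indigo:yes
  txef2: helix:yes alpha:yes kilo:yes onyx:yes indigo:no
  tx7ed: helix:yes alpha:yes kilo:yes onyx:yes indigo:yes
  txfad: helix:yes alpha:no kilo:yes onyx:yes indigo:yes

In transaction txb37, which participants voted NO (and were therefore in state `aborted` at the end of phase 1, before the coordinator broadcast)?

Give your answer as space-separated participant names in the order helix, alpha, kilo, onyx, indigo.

Txn txb37 phase 1: helix yes -> prepared; alpha no -> aborted; kilo yes -> prepared; onyx yes -> prepared; indigo yes -> prepared

Answer: alpha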